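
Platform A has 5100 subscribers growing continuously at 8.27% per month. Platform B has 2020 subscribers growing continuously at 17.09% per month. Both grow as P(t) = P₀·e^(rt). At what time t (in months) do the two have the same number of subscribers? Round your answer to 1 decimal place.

t ≈ 10.5 months

5100·e^(0.0827t) = 2020·e^(0.1709t)
5100/2020 = e^((0.1709 − 0.0827)t) → ln(2.52475) = 0.0882·t
t = 0.92614 / 0.0882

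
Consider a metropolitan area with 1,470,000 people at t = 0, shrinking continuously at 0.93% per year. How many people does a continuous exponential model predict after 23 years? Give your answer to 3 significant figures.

P(23) = 1470000 · e^(-0.0093·23) = 1470000 · e^(-0.2139)
= 1470000 · 0.80743 ≈ 1186920.81

≈ 1,190,000 people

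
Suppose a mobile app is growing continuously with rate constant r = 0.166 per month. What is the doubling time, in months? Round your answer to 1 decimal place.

doubling time ≈ 4.2 months

doubling time = ln(2) / |r| = 0.69315 / 0.166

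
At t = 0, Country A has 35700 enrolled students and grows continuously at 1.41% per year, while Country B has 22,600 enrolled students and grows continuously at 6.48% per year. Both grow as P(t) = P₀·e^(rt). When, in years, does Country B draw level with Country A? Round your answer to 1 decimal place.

t ≈ 9.0 years

35700·e^(0.0141t) = 22600·e^(0.0648t)
35700/22600 = e^((0.0648 − 0.0141)t) → ln(1.57965) = 0.0507·t
t = 0.4572 / 0.0507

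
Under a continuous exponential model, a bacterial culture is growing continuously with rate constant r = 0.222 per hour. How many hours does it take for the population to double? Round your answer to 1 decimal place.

doubling time ≈ 3.1 hours

doubling time = ln(2) / |r| = 0.69315 / 0.222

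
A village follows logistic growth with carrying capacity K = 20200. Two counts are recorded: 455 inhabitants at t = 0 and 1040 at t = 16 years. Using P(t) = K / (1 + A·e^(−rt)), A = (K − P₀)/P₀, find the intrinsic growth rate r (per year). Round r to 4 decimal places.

r ≈ 0.0535 per year

A = (20200 − 455)/455 = 43.3956
1040 = 20200/(1 + 43.3956·e^(−r·16)) → e^(−16r) = (19.42308 − 1)/43.3956 = 0.424538
r = −ln(0.424538)/16 = 0.85675/16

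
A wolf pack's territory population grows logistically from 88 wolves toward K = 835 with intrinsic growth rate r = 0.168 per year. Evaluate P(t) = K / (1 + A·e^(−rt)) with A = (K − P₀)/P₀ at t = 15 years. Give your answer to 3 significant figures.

A = (835 − 88)/88 = 8.48864
P(15) = 835 / (1 + 8.48864·e^(−0.168·15)) = 835 / (1 + 8.48864·0.08046)
= 835 / 1.68299 ≈ 496.14

≈ 496 wolves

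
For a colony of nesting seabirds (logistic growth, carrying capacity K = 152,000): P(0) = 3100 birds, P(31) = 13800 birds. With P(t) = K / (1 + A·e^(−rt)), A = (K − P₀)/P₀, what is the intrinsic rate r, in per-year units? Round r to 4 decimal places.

A = (152000 − 3100)/3100 = 48.03226
13800 = 152000/(1 + 48.03226·e^(−r·31)) → e^(−31r) = (11.01449 − 1)/48.03226 = 0.208495
r = −ln(0.208495)/31 = 1.56784/31

r ≈ 0.0506 per year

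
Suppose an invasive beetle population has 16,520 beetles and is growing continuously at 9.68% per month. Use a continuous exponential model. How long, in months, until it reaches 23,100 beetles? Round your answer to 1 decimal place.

23100 = 16520 · e^(0.0968·t)
t = ln(23100/16520) / 0.0968 = ln(1.39831) / 0.0968 = 0.33526 / 0.0968

t ≈ 3.5 months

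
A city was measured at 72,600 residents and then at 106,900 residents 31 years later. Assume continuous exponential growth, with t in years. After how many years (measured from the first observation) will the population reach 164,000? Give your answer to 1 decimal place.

r = ln(106900/72600) / 31 ≈ 0.012482 per year
t = ln(164000/72600) / r = 0.8149 / 0.012482 ≈ 65.288

t ≈ 65.3 years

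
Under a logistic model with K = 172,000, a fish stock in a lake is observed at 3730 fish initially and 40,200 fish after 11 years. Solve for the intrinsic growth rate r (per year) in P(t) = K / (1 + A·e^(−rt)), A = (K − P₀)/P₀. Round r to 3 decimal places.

A = (172000 − 3730)/3730 = 45.1126
40200 = 172000/(1 + 45.1126·e^(−r·11)) → e^(−11r) = (4.27861 − 1)/45.1126 = 0.072676
r = −ln(0.072676)/11 = 2.62174/11

r ≈ 0.238 per year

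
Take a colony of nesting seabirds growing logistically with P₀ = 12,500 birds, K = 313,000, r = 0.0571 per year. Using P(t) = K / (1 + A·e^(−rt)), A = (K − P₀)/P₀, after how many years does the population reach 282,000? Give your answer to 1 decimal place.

A = (313000 − 12500)/12500 = 24.04
282000 = 313000/(1 + 24.04·e^(−0.0571t)) → 1 + 24.04·e^(−0.0571t) = 1.10993
e^(−0.0571t) = 0.004573 → t = ln(218.68645)/0.0571 = 5.38764/0.0571

t ≈ 94.4 years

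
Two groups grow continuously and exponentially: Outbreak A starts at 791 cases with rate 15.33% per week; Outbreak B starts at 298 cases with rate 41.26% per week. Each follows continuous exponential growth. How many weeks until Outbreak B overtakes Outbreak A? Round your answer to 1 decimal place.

791·e^(0.1533t) = 298·e^(0.4126t)
791/298 = e^((0.4126 − 0.1533)t) → ln(2.65436) = 0.2593·t
t = 0.9762 / 0.2593

t ≈ 3.8 weeks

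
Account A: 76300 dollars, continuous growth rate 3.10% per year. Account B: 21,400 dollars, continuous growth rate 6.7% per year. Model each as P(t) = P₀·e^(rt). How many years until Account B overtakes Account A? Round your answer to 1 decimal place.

t ≈ 35.3 years

76300·e^(0.031t) = 21400·e^(0.067t)
76300/21400 = e^((0.067 − 0.031)t) → ln(3.56542) = 0.036·t
t = 1.27128 / 0.036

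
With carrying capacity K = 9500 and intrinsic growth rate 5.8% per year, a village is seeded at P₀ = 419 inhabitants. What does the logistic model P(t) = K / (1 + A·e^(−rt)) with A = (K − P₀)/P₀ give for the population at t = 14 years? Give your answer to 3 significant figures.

A = (9500 − 419)/419 = 21.67303
P(14) = 9500 / (1 + 21.67303·e^(−0.058·14)) = 9500 / (1 + 21.67303·0.443969)
= 9500 / 10.62216 ≈ 894.36

≈ 894 inhabitants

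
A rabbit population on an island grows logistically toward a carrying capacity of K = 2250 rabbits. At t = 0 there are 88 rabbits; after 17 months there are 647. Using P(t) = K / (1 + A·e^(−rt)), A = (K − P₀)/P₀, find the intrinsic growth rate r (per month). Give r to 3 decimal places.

A = (2250 − 88)/88 = 24.56818
647 = 2250/(1 + 24.56818·e^(−r·17)) → e^(−17r) = (3.47759 − 1)/24.56818 = 0.100845
r = −ln(0.100845)/17 = 2.29417/17

r ≈ 0.135 per month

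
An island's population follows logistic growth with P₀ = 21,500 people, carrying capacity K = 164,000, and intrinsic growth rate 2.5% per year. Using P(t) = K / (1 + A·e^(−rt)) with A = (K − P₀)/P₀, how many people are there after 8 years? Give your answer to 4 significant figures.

A = (164000 − 21500)/21500 = 6.62791
P(8) = 164000 / (1 + 6.62791·e^(−0.025·8)) = 164000 / (1 + 6.62791·0.818731)
= 164000 / 6.42647 ≈ 25519.45

≈ 25,520 people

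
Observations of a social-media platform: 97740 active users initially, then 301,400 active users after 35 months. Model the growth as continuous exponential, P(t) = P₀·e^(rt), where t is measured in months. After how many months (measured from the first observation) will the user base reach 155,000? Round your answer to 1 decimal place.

r = ln(301400/97740) / 35 ≈ 0.032175 per month
t = ln(155000/97740) / r = 0.46111 / 0.032175 ≈ 14.331

t ≈ 14.3 months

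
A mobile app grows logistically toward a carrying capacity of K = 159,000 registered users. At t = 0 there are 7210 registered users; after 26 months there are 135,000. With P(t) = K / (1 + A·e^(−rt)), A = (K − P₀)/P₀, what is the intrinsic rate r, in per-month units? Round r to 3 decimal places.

A = (159000 − 7210)/7210 = 21.0527
135000 = 159000/(1 + 21.0527·e^(−r·26)) → e^(−26r) = (1.17778 − 1)/21.0527 = 0.008444
r = −ln(0.008444)/26 = 4.77425/26

r ≈ 0.184 per month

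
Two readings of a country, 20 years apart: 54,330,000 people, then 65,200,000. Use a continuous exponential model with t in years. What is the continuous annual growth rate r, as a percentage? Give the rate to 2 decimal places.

r ≈ 0.91% per year

65200000 = 54330000 · e^(r·20)
e^(20r) = 65200000/54330000 = 1.20007
r = ln(1.20007) / 20 = 0.18238 / 20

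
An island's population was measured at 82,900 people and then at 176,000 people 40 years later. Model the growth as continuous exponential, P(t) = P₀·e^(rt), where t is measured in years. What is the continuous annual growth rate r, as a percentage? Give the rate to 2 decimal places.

176000 = 82900 · e^(r·40)
e^(40r) = 176000/82900 = 2.12304
r = ln(2.12304) / 40 = 0.75285 / 40

r ≈ 1.88% per year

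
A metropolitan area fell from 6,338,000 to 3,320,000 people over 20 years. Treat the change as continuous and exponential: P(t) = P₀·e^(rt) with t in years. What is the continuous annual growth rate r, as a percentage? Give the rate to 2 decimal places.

r ≈ -3.23% per year

3320000 = 6338000 · e^(r·20)
e^(20r) = 3320000/6338000 = 0.52382
r = ln(0.52382) / 20 = -0.6466 / 20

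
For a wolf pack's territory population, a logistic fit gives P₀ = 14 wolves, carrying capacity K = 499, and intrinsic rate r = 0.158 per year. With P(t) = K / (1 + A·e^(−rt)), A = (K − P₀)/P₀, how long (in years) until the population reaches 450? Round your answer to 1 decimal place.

t ≈ 36.5 years

A = (499 − 14)/14 = 34.64286
450 = 499/(1 + 34.64286·e^(−0.158t)) → 1 + 34.64286·e^(−0.158t) = 1.10889
e^(−0.158t) = 0.003143 → t = ln(318.14869)/0.158 = 5.76252/0.158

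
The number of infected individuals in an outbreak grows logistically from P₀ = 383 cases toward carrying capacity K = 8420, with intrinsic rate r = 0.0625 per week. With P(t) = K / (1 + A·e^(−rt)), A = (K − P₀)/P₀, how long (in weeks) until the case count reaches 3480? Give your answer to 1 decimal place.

A = (8420 − 383)/383 = 20.98433
3480 = 8420/(1 + 20.98433·e^(−0.0625t)) → 1 + 20.98433·e^(−0.0625t) = 2.41954
e^(−0.0625t) = 0.067648 → t = ln(14.78249)/0.0625 = 2.69344/0.0625

t ≈ 43.1 weeks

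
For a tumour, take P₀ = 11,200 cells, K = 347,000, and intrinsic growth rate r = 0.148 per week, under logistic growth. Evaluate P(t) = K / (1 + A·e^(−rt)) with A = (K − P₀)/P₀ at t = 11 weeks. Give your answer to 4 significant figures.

A = (347000 − 11200)/11200 = 29.98214
P(11) = 347000 / (1 + 29.98214·e^(−0.148·11)) = 347000 / (1 + 29.98214·0.196322)
= 347000 / 6.88615 ≈ 50391.01

≈ 50,390 cells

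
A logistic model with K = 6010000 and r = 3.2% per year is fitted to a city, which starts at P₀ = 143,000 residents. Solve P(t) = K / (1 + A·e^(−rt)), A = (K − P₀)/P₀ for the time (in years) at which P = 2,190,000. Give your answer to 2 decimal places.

t ≈ 98.68 years

A = (6010000 − 143000)/143000 = 41.02797
2190000 = 6010000/(1 + 41.02797·e^(−0.032t)) → 1 + 41.02797·e^(−0.032t) = 2.74429
e^(−0.032t) = 0.042515 → t = ln(23.52127)/0.032 = 3.15791/0.032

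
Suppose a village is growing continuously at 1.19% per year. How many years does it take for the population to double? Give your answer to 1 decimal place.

doubling time = ln(2) / |r| = 0.69315 / 0.0119

doubling time ≈ 58.2 years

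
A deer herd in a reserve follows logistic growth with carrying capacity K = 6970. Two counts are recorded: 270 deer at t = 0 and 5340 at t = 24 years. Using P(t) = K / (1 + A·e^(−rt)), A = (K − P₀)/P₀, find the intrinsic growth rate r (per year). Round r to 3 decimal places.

A = (6970 − 270)/270 = 24.81481
5340 = 6970/(1 + 24.81481·e^(−r·24)) → e^(−24r) = (1.30524 − 1)/24.81481 = 0.012301
r = −ln(0.012301)/24 = 4.39809/24

r ≈ 0.183 per year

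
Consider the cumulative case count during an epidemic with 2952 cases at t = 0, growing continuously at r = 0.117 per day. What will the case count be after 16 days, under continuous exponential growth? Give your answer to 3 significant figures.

P(16) = 2952 · e^(0.117·16) = 2952 · e^(1.872)
= 2952 · 6.50129 ≈ 19191.8

≈ 19,200 cases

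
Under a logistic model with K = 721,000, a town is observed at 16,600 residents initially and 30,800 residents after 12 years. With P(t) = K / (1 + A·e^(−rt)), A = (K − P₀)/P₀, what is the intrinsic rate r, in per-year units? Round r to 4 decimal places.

A = (721000 − 16600)/16600 = 42.43373
30800 = 721000/(1 + 42.43373·e^(−r·12)) → e^(−12r) = (23.40909 − 1)/42.43373 = 0.528096
r = −ln(0.528096)/12 = 0.63848/12

r ≈ 0.0532 per year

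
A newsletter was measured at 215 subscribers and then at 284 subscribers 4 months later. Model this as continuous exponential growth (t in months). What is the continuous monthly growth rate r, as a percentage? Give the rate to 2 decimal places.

284 = 215 · e^(r·4)
e^(4r) = 284/215 = 1.32093
r = ln(1.32093) / 4 = 0.27834 / 4

r ≈ 6.96% per month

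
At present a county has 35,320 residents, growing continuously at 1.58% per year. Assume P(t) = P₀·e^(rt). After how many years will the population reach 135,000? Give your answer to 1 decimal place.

t ≈ 84.9 years

135000 = 35320 · e^(0.0158·t)
t = ln(135000/35320) / 0.0158 = ln(3.8222) / 0.0158 = 1.34083 / 0.0158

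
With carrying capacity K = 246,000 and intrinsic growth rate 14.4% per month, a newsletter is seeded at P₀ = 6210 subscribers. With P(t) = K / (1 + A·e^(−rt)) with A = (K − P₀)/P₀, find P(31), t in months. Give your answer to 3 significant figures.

≈ 170,000 subscribers

A = (246000 − 6210)/6210 = 38.61353
P(31) = 246000 / (1 + 38.61353·e^(−0.144·31)) = 246000 / (1 + 38.61353·0.011516)
= 246000 / 1.44468 ≈ 170279.77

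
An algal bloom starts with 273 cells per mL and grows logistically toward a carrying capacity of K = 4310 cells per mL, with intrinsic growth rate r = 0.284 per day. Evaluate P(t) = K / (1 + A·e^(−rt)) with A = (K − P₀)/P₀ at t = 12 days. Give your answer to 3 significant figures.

≈ 2,890 cells per mL

A = (4310 − 273)/273 = 14.78755
P(12) = 4310 / (1 + 14.78755·e^(−0.284·12)) = 4310 / (1 + 14.78755·0.033107)
= 4310 / 1.48958 ≈ 2893.44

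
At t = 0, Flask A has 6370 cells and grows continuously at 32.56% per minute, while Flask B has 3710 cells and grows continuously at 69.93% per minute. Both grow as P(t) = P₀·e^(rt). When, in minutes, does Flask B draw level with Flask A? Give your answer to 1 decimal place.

6370·e^(0.3256t) = 3710·e^(0.6993t)
6370/3710 = e^((0.6993 − 0.3256)t) → ln(1.71698) = 0.3737·t
t = 0.54057 / 0.3737

t ≈ 1.4 minutes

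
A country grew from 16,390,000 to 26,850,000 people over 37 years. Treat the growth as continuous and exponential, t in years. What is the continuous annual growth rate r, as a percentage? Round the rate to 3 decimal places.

26850000 = 16390000 · e^(r·37)
e^(37r) = 26850000/16390000 = 1.63819
r = ln(1.63819) / 37 = 0.49359 / 37

r ≈ 1.334% per year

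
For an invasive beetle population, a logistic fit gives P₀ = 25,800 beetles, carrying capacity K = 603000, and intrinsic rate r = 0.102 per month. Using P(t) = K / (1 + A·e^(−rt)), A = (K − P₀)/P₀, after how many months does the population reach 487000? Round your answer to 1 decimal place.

t ≈ 44.5 months

A = (603000 − 25800)/25800 = 22.37209
487000 = 603000/(1 + 22.37209·e^(−0.102t)) → 1 + 22.37209·e^(−0.102t) = 1.23819
e^(−0.102t) = 0.010647 → t = ln(93.92422)/0.102 = 4.54249/0.102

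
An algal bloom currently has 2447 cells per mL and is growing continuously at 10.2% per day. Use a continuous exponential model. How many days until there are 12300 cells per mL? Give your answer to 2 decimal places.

t ≈ 15.83 days

12300 = 2447 · e^(0.102·t)
t = ln(12300/2447) / 0.102 = ln(5.02656) / 0.102 = 1.61474 / 0.102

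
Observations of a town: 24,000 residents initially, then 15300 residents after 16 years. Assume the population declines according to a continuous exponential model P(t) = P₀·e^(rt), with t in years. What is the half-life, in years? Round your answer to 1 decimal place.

half-life ≈ 24.6 years

r = ln(15300/24000) / 16 = ln(0.6375) / 16 ≈ -0.028138 per year
half-life = ln 2 / |r| = 0.69315 / 0.028138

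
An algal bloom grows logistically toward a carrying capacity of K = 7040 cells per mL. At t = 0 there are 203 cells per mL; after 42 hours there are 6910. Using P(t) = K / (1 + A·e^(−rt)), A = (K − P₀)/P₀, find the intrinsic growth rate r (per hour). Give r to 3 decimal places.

A = (7040 − 203)/203 = 33.6798
6910 = 7040/(1 + 33.6798·e^(−r·42)) → e^(−42r) = (1.01881 − 1)/33.6798 = 0.000559
r = −ln(0.000559)/42 = 7.49009/42

r ≈ 0.178 per hour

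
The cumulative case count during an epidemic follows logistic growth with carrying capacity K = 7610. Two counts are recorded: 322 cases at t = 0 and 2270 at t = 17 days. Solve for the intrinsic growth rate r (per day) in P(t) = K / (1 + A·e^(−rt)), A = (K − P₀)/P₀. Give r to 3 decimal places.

A = (7610 − 322)/322 = 22.63354
2270 = 7610/(1 + 22.63354·e^(−r·17)) → e^(−17r) = (3.35242 − 1)/22.63354 = 0.103935
r = −ln(0.103935)/17 = 2.26399/17

r ≈ 0.133 per day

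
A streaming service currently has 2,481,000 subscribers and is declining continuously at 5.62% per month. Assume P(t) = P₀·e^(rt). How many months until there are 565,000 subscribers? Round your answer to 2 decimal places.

565000 = 2481000 · e^(-0.0562·t)
t = ln(565000/2481000) / -0.0562 = ln(0.22773) / -0.0562 = -1.47959 / -0.0562

t ≈ 26.33 months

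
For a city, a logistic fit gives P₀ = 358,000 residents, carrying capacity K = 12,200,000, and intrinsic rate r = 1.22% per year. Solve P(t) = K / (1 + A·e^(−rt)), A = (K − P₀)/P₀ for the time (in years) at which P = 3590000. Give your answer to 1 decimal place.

t ≈ 215.1 years

A = (12200000 − 358000)/358000 = 33.07821
3590000 = 12200000/(1 + 33.07821·e^(−0.0122t)) → 1 + 33.07821·e^(−0.0122t) = 3.39833
e^(−0.0122t) = 0.072505 → t = ln(13.79219)/0.0122 = 2.6241/0.0122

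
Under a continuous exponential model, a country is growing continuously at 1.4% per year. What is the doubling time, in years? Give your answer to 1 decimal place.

doubling time ≈ 49.5 years

doubling time = ln(2) / |r| = 0.69315 / 0.014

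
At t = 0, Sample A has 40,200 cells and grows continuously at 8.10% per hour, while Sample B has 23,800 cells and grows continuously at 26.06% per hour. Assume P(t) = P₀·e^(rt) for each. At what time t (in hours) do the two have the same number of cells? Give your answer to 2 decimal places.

40200·e^(0.081t) = 23800·e^(0.2606t)
40200/23800 = e^((0.2606 − 0.081)t) → ln(1.68908) = 0.1796·t
t = 0.52418 / 0.1796

t ≈ 2.92 hours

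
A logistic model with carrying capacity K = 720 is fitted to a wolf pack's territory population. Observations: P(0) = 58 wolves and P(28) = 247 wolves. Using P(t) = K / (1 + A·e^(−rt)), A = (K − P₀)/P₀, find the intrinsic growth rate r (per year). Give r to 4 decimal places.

A = (720 − 58)/58 = 11.41379
247 = 720/(1 + 11.41379·e^(−r·28)) → e^(−28r) = (2.91498 − 1)/11.41379 = 0.167778
r = −ln(0.167778)/28 = 1.78512/28

r ≈ 0.0638 per year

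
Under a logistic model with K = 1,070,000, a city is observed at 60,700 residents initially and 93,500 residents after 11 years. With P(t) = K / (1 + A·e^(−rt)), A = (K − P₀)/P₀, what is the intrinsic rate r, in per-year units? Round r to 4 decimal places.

r ≈ 0.0423 per year

A = (1070000 − 60700)/60700 = 16.62768
93500 = 1070000/(1 + 16.62768·e^(−r·11)) → e^(−11r) = (11.44385 − 1)/16.62768 = 0.6281
r = −ln(0.6281)/11 = 0.46506/11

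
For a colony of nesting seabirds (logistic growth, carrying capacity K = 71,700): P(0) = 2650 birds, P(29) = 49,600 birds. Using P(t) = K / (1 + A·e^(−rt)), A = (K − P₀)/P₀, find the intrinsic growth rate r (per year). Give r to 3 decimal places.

r ≈ 0.140 per year

A = (71700 − 2650)/2650 = 26.0566
49600 = 71700/(1 + 26.0566·e^(−r·29)) → e^(−29r) = (1.44556 − 1)/26.0566 = 0.0171
r = −ln(0.0171)/29 = 4.06868/29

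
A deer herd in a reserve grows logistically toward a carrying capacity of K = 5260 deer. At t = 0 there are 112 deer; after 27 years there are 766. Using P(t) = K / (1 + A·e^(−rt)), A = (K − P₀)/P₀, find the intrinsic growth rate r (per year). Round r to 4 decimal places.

r ≈ 0.0762 per year

A = (5260 − 112)/112 = 45.96429
766 = 5260/(1 + 45.96429·e^(−r·27)) → e^(−27r) = (6.86684 − 1)/45.96429 = 0.127639
r = −ln(0.127639)/27 = 2.05855/27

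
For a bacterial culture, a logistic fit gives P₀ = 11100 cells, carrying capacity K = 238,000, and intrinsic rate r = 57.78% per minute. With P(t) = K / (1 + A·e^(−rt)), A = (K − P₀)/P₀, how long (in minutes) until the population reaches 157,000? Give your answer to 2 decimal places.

A = (238000 − 11100)/11100 = 20.44144
157000 = 238000/(1 + 20.44144·e^(−0.5778t)) → 1 + 20.44144·e^(−0.5778t) = 1.51592
e^(−0.5778t) = 0.025239 → t = ln(39.62107)/0.5778 = 3.67936/0.5778

t ≈ 6.37 minutes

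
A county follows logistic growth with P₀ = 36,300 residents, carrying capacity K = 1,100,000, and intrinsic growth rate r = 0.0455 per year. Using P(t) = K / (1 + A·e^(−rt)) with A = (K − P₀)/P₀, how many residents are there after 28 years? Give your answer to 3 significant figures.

≈ 120,000 residents

A = (1100000 − 36300)/36300 = 29.30303
P(28) = 1100000 / (1 + 29.30303·e^(−0.0455·28)) = 1100000 / (1 + 29.30303·0.279711)
= 1100000 / 9.19637 ≈ 119612.46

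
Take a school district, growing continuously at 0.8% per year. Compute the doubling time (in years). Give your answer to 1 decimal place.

doubling time ≈ 86.6 years

doubling time = ln(2) / |r| = 0.69315 / 0.008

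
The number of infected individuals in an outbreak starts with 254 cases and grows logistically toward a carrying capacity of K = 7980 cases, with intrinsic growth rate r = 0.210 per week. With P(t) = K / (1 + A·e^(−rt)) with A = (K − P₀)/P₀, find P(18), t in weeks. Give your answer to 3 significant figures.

≈ 4,710 cases

A = (7980 − 254)/254 = 30.41732
P(18) = 7980 / (1 + 30.41732·e^(−0.21·18)) = 7980 / (1 + 30.41732·0.022823)
= 7980 / 1.69421 ≈ 4710.17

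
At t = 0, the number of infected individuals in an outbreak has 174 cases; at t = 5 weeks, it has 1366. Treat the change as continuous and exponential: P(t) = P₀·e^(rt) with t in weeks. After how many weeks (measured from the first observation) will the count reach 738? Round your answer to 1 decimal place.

r = ln(1366/174) / 5 ≈ 0.412117 per week
t = ln(738/174) / r = 1.44489 / 0.412117 ≈ 3.506

t ≈ 3.5 weeks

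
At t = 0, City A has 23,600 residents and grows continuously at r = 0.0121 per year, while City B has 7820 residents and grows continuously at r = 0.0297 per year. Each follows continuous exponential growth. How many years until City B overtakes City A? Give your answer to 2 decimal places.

23600·e^(0.0121t) = 7820·e^(0.0297t)
23600/7820 = e^((0.0297 − 0.0121)t) → ln(3.0179) = 0.0176·t
t = 1.10456 / 0.0176

t ≈ 62.76 years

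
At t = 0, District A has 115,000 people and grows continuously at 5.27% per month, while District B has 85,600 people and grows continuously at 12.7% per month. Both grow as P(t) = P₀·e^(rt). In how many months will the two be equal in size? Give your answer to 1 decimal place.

115000·e^(0.0527t) = 85600·e^(0.127t)
115000/85600 = e^((0.127 − 0.0527)t) → ln(1.34346) = 0.0743·t
t = 0.29525 / 0.0743

t ≈ 4.0 months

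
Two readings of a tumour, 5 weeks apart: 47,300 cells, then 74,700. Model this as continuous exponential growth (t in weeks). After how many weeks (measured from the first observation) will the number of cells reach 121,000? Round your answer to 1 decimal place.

t ≈ 10.3 weeks

r = ln(74700/47300) / 5 ≈ 0.091394 per week
t = ln(121000/47300) / r = 0.93928 / 0.091394 ≈ 10.277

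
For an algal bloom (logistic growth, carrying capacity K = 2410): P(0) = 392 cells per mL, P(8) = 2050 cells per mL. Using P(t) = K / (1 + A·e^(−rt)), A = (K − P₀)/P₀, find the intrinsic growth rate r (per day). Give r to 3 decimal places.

A = (2410 − 392)/392 = 5.14796
2050 = 2410/(1 + 5.14796·e^(−r·8)) → e^(−8r) = (1.17561 − 1)/5.14796 = 0.034112
r = −ln(0.034112)/8 = 3.37809/8

r ≈ 0.422 per day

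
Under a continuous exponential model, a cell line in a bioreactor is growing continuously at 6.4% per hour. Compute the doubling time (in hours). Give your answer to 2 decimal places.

doubling time = ln(2) / |r| = 0.69315 / 0.064

doubling time ≈ 10.83 hours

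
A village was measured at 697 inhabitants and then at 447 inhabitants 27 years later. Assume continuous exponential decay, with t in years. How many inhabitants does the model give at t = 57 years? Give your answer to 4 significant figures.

≈ 272.9 inhabitants

r = ln(447/697) / 27 ≈ -0.016453 per year
P(57) = 697 · e^(-0.016453·57) = 697 · 0.39148 ≈ 272.86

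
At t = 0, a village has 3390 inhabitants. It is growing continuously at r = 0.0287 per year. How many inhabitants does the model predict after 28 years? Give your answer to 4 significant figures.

P(28) = 3390 · e^(0.0287·28) = 3390 · e^(0.8036)
= 3390 · 2.23357 ≈ 7571.79

≈ 7,572 inhabitants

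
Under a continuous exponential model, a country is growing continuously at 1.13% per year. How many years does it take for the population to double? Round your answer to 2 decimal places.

doubling time ≈ 61.34 years

doubling time = ln(2) / |r| = 0.69315 / 0.0113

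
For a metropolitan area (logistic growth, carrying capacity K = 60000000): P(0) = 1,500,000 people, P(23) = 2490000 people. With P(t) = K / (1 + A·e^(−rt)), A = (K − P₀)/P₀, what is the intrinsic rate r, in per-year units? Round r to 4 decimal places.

A = (60000000 − 1500000)/1500000 = 39
2490000 = 60000000/(1 + 39·e^(−r·23)) → e^(−23r) = (24.09639 − 1)/39 = 0.592215
r = −ln(0.592215)/23 = 0.52389/23

r ≈ 0.0228 per year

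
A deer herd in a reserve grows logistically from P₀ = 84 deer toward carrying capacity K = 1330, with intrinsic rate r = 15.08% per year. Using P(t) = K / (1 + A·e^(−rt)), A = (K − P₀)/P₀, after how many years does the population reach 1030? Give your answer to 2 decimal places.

A = (1330 − 84)/84 = 14.83333
1030 = 1330/(1 + 14.83333·e^(−0.1508t)) → 1 + 14.83333·e^(−0.1508t) = 1.29126
e^(−0.1508t) = 0.019636 → t = ln(50.92778)/0.1508 = 3.93041/0.1508

t ≈ 26.06 years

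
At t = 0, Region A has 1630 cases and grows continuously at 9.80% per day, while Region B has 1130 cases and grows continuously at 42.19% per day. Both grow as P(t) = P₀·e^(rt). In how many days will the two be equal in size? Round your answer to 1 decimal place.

1630·e^(0.098t) = 1130·e^(0.4219t)
1630/1130 = e^((0.4219 − 0.098)t) → ln(1.44248) = 0.3239·t
t = 0.36636 / 0.3239

t ≈ 1.1 days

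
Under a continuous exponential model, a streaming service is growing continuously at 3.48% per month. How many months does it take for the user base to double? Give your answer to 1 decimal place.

doubling time = ln(2) / |r| = 0.69315 / 0.0348

doubling time ≈ 19.9 months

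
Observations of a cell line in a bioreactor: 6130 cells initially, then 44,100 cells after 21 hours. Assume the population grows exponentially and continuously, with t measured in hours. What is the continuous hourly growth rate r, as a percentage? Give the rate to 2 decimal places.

r ≈ 9.40% per hour

44100 = 6130 · e^(r·21)
e^(21r) = 44100/6130 = 7.19413
r = ln(7.19413) / 21 = 1.97327 / 21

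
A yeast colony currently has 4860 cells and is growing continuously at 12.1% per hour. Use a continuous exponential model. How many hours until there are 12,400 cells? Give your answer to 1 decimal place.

12400 = 4860 · e^(0.121·t)
t = ln(12400/4860) / 0.121 = ln(2.55144) / 0.121 = 0.93666 / 0.121

t ≈ 7.7 hours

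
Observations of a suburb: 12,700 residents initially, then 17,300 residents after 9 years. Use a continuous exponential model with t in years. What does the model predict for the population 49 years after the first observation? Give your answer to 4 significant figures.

≈ 68,340 residents

r = ln(17300/12700) / 9 ≈ 0.034345 per year
P(49) = 12700 · e^(0.034345·49) = 12700 · 5.38115 ≈ 68340.62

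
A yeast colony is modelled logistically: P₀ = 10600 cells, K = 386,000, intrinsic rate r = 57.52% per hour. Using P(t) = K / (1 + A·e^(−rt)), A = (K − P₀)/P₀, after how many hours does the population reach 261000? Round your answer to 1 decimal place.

t ≈ 7.5 hours

A = (386000 − 10600)/10600 = 35.41509
261000 = 386000/(1 + 35.41509·e^(−0.5752t)) → 1 + 35.41509·e^(−0.5752t) = 1.47893
e^(−0.5752t) = 0.013523 → t = ln(73.94672)/0.5752 = 4.30334/0.5752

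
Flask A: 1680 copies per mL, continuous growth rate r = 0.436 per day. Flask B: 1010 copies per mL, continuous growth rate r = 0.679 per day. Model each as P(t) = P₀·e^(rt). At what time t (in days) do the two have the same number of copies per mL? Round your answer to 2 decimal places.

t ≈ 2.09 days

1680·e^(0.436t) = 1010·e^(0.679t)
1680/1010 = e^((0.679 − 0.436)t) → ln(1.66337) = 0.243·t
t = 0.50884 / 0.243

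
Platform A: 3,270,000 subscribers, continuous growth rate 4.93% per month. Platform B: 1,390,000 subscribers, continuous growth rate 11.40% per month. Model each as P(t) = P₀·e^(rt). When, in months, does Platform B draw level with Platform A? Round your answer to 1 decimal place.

t ≈ 13.2 months

3270000·e^(0.0493t) = 1390000·e^(0.114t)
3270000/1390000 = e^((0.114 − 0.0493)t) → ln(2.35252) = 0.0647·t
t = 0.85549 / 0.0647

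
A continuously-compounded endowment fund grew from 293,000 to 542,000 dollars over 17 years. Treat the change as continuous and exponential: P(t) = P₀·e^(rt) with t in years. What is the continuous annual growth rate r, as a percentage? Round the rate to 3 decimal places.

r ≈ 3.618% per year

542000 = 293000 · e^(r·17)
e^(17r) = 542000/293000 = 1.84983
r = ln(1.84983) / 17 = 0.61509 / 17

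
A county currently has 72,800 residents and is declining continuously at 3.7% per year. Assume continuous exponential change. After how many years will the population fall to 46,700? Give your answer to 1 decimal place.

t ≈ 12.0 years

46700 = 72800 · e^(-0.037·t)
t = ln(46700/72800) / -0.037 = ln(0.64148) / -0.037 = -0.44397 / -0.037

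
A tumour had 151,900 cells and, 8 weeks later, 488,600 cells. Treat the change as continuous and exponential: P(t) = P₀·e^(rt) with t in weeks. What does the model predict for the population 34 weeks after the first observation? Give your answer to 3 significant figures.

r = ln(488600/151900) / 8 ≈ 0.14604 per week
P(34) = 151900 · e^(0.14604·34) = 151900 · 143.36122 ≈ 21776568.77

≈ 21,800,000 cells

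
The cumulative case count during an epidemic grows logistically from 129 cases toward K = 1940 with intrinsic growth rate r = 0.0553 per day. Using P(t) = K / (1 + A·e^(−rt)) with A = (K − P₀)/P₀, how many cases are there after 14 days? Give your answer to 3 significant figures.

≈ 260 cases

A = (1940 − 129)/129 = 14.03876
P(14) = 1940 / (1 + 14.03876·e^(−0.0553·14)) = 1940 / (1 + 14.03876·0.461072)
= 1940 / 7.47289 ≈ 259.61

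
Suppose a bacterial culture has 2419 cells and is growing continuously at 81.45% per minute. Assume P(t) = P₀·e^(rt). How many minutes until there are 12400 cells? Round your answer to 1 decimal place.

12400 = 2419 · e^(0.8145·t)
t = ln(12400/2419) / 0.8145 = ln(5.12609) / 0.8145 = 1.63434 / 0.8145

t ≈ 2.0 minutes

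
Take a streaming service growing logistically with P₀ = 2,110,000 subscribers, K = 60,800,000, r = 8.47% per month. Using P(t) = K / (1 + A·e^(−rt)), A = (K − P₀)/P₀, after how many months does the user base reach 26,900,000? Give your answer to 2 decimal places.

A = (60800000 − 2110000)/2110000 = 27.81517
26900000 = 60800000/(1 + 27.81517·e^(−0.0847t)) → 1 + 27.81517·e^(−0.0847t) = 2.26022
e^(−0.0847t) = 0.045307 → t = ln(22.07162)/0.0847 = 3.09429/0.0847

t ≈ 36.53 months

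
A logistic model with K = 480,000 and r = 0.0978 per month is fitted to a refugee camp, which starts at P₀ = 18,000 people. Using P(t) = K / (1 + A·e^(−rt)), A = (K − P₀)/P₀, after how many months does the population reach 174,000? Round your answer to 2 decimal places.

A = (480000 − 18000)/18000 = 25.66667
174000 = 480000/(1 + 25.66667·e^(−0.0978t)) → 1 + 25.66667·e^(−0.0978t) = 2.75862
e^(−0.0978t) = 0.068518 → t = ln(14.59477)/0.0978 = 2.68066/0.0978

t ≈ 27.41 months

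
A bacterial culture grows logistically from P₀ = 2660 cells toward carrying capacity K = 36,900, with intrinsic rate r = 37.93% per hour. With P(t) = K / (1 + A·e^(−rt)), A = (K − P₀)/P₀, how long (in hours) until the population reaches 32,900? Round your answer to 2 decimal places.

t ≈ 12.29 hours

A = (36900 − 2660)/2660 = 12.87218
32900 = 36900/(1 + 12.87218·e^(−0.3793t)) → 1 + 12.87218·e^(−0.3793t) = 1.12158
e^(−0.3793t) = 0.009445 → t = ln(105.87368)/0.3793 = 4.66225/0.3793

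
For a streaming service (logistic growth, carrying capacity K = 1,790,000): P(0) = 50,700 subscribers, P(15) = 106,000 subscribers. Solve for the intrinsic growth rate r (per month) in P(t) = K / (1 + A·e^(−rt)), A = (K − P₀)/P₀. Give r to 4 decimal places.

A = (1790000 − 50700)/50700 = 34.30572
106000 = 1790000/(1 + 34.30572·e^(−r·15)) → e^(−15r) = (16.88679 − 1)/34.30572 = 0.463095
r = −ln(0.463095)/15 = 0.76982/15

r ≈ 0.0513 per month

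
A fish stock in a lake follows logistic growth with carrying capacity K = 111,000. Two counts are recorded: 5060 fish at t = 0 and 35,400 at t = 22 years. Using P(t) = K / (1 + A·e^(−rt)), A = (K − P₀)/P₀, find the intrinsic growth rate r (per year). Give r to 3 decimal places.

A = (111000 − 5060)/5060 = 20.93676
35400 = 111000/(1 + 20.93676·e^(−r·22)) → e^(−22r) = (3.13559 − 1)/20.93676 = 0.102002
r = −ln(0.102002)/22 = 2.28276/22

r ≈ 0.104 per year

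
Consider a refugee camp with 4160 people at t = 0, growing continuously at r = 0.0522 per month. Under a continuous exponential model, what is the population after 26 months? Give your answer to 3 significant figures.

≈ 16,200 people

P(26) = 4160 · e^(0.0522·26) = 4160 · e^(1.3572)
= 4160 · 3.8853 ≈ 16162.84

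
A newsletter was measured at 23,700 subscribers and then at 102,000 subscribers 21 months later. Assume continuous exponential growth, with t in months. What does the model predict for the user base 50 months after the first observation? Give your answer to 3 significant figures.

≈ 765,000 subscribers

r = ln(102000/23700) / 21 ≈ 0.0695 per month
P(50) = 23700 · e^(0.0695·50) = 23700 · 32.29766 ≈ 765454.46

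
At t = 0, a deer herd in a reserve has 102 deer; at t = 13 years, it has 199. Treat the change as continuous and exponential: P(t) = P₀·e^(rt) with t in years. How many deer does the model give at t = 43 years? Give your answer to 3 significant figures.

≈ 930 deer

r = ln(199/102) / 13 ≈ 0.05141 per year
P(43) = 102 · e^(0.05141·43) = 102 · 9.12152 ≈ 930.4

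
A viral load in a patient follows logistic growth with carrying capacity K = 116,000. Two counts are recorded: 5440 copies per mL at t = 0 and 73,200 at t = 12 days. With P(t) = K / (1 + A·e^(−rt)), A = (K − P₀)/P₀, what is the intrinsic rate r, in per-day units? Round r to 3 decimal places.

r ≈ 0.296 per day

A = (116000 − 5440)/5440 = 20.32353
73200 = 116000/(1 + 20.32353·e^(−r·12)) → e^(−12r) = (1.5847 − 1)/20.32353 = 0.02877
r = −ln(0.02877)/12 = 3.54844/12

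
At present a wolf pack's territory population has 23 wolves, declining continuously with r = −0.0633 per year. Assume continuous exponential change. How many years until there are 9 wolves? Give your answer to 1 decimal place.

9 = 23 · e^(-0.0633·t)
t = ln(9/23) / -0.0633 = ln(0.3913) / -0.0633 = -0.93827 / -0.0633

t ≈ 14.8 years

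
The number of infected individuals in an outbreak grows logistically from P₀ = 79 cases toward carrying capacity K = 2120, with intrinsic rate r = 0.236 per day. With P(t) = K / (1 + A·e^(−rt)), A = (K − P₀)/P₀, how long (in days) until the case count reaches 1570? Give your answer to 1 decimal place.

A = (2120 − 79)/79 = 25.83544
1570 = 2120/(1 + 25.83544·e^(−0.236t)) → 1 + 25.83544·e^(−0.236t) = 1.35032
e^(−0.236t) = 0.01356 → t = ln(73.74845)/0.236 = 4.30066/0.236

t ≈ 18.2 days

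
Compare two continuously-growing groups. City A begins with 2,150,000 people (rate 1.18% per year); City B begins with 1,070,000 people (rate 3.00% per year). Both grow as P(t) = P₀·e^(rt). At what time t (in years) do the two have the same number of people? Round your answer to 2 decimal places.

t ≈ 38.34 years

2150000·e^(0.0118t) = 1070000·e^(0.03t)
2150000/1070000 = e^((0.03 − 0.0118)t) → ln(2.00935) = 0.0182·t
t = 0.69781 / 0.0182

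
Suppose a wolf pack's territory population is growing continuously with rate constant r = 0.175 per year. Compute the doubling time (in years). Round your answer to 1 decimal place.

doubling time = ln(2) / |r| = 0.69315 / 0.175

doubling time ≈ 4.0 years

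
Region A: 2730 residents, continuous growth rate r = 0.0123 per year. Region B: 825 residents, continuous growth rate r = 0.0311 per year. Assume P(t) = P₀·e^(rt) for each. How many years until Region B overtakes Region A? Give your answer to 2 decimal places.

2730·e^(0.0123t) = 825·e^(0.0311t)
2730/825 = e^((0.0311 − 0.0123)t) → ln(3.30909) = 0.0188·t
t = 1.19667 / 0.0188

t ≈ 63.65 years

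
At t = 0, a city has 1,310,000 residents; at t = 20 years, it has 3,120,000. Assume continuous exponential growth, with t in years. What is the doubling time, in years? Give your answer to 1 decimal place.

doubling time ≈ 16.0 years

r = ln(3120000/1310000) / 20 = ln(2.38168) / 20 ≈ 0.04339 per year
doubling time = ln 2 / |r| = 0.69315 / 0.04339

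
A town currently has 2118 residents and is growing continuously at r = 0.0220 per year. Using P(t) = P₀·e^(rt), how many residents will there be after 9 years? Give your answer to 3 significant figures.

≈ 2,580 residents

P(9) = 2118 · e^(0.022·9) = 2118 · e^(0.198)
= 2118 · 1.21896 ≈ 2581.76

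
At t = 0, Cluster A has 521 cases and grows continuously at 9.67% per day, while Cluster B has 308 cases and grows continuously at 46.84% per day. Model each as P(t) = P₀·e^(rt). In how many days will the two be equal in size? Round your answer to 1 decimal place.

t ≈ 1.4 days

521·e^(0.0967t) = 308·e^(0.4684t)
521/308 = e^((0.4684 − 0.0967)t) → ln(1.69156) = 0.3717·t
t = 0.52565 / 0.3717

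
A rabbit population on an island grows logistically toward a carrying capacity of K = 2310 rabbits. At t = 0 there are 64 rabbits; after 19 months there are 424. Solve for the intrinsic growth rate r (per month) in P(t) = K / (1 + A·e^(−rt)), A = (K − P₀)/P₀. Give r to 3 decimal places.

A = (2310 − 64)/64 = 35.09375
424 = 2310/(1 + 35.09375·e^(−r·19)) → e^(−19r) = (5.44811 − 1)/35.09375 = 0.126749
r = −ln(0.126749)/19 = 2.06554/19

r ≈ 0.109 per month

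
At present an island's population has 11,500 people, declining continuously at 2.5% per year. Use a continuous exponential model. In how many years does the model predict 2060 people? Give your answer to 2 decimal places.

t ≈ 68.79 years

2060 = 11500 · e^(-0.025·t)
t = ln(2060/11500) / -0.025 = ln(0.17913) / -0.025 = -1.71964 / -0.025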